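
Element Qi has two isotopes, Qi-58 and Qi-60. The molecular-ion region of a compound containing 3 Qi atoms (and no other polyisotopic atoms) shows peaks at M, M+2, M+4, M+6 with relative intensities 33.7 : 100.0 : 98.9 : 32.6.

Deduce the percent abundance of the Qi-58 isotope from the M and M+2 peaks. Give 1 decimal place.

Let p = fractional abundance of Qi-58. I(M+2)/I(M) = [C(3,1)·p^2·(1−p)] / p^3 = 3·(1−p)/p = 100.0/33.7 = 2.9674
(1−p)/p = 2.9674/3 = 0.9891  ⇒  p = 1/(1 + 0.9891) = 0.5027
Qi-58: 50.3%, Qi-60: 49.7%.

50.3%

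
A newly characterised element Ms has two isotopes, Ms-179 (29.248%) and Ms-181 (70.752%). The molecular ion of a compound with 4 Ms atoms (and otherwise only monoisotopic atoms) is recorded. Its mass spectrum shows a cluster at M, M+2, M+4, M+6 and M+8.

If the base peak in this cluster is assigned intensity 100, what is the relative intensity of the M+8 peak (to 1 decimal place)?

Term probabilities: M 0.0073, M+2 0.0708, M+4 0.2569, M+6 0.4144, M+8 0.2506. Base peak = M+6.
P(M+6) = C(4,3) × 0.29248^1 × 0.70752^3 = 4 × 0.29248 × 0.35417358 = 0.414355 (base)
P(M+8) = C(4,4) × 0.29248^0 × 0.70752^4 = 1 × 1.0000 × 0.25058489 = 0.250585
Relative intensity = 0.250585 / 0.414355 × 100 = 60.5

60.5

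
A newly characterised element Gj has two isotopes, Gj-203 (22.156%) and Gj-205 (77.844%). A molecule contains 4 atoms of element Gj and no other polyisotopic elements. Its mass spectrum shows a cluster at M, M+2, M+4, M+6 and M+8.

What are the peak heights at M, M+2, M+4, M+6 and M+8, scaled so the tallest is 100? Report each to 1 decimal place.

0.6 : 8.1 : 42.7 : 100.0 : 87.8

Each Gj atom is independently Gj-203 (p = 0.22156) or Gj-205 (q = 0.77844); the cluster is the binomial expansion (p + q)^4.
P(M) = 0.22156^4 = 0.002410
P(M+2) = 4 × 0.22156^3 × 0.77844^1 = 0.033866
P(M+4) = 6 × 0.22156^2 × 0.77844^2 = 0.178478
P(M+6) = 4 × 0.22156^1 × 0.77844^3 = 0.418049
P(M+8) = 0.77844^4 = 0.367198
The M+6 peak is largest (0.418049); scaling to 100 gives 0.6 : 8.1 : 42.7 : 100.0 : 87.8.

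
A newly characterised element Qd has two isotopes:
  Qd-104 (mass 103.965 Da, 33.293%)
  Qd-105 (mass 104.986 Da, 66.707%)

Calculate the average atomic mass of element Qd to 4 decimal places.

104.6461 Da

The abundance-weighted mean is 0.33293 × 103.965 + 0.66707 × 104.986
= 34.61307 + 70.03301 = 104.64608 Da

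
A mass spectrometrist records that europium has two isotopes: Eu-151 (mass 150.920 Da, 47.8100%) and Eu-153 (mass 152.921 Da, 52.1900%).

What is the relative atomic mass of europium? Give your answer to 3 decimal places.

Ar = Σ fᵢ·mᵢ = 0.478100 × 150.920 + 0.521900 × 152.921
= 72.1549 + 79.8095 = 151.9644 Da

151.964 Da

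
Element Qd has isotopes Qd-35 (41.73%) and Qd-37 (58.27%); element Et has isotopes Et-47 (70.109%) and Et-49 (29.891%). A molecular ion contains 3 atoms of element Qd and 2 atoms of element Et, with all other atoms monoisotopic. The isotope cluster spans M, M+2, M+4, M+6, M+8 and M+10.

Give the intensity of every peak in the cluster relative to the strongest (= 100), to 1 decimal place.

Element Qd pattern (n=3): 0.07266833 : 0.30441289 : 0.42506924 : 0.19784954
Element Et pattern (n=2): 0.49152719 : 0.41912562 : 0.08934719
Convolve the two distributions (both contribute in 2-u steps):
  M: 0.07266833×0.49152719 = 0.035718
  M+2: 0.07266833×0.41912562 + 0.30441289×0.49152719 = 0.180084
  M+4: 0.07266833×0.08934719 + 0.30441289×0.41912562 + 0.42506924×0.49152719 = 0.343013
  M+6: 0.30441289×0.08934719 + 0.42506924×0.41912562 + 0.19784954×0.49152719 = 0.302604
  M+8: 0.42506924×0.08934719 + 0.19784954×0.41912562 = 0.120903
  M+10: 0.19784954×0.08934719 = 0.017677
Scale to base peak (0.343013) = 100: 10.4 : 52.5 : 100.0 : 88.2 : 35.2 : 5.2

10.4 : 52.5 : 100.0 : 88.2 : 35.2 : 5.2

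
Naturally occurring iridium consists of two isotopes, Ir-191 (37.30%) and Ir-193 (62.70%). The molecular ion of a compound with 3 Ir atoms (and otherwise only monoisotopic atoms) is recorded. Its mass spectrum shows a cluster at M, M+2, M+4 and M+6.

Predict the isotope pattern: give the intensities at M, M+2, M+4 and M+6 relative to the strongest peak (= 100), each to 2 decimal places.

11.80 : 59.49 : 100.00 : 56.03

Each Ir atom is independently Ir-191 (p = 0.3730) or Ir-193 (q = 0.6270); the cluster is the binomial expansion (p + q)^3.
P(M) = 0.3730^3 = 0.051895
P(M+2) = 3 × 0.3730^2 × 0.6270^1 = 0.261702
P(M+4) = 3 × 0.3730^1 × 0.6270^2 = 0.439911
P(M+6) = 0.6270^3 = 0.246492
The M+4 peak is largest (0.439911); scaling to 100 gives 11.80 : 59.49 : 100.00 : 56.03.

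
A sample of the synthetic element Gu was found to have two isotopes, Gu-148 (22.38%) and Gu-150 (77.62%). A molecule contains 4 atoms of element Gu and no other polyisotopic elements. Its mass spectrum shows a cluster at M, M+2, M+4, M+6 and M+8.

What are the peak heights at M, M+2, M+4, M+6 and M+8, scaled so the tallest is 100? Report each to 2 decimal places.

0.60 : 8.31 : 43.25 : 100.00 : 86.71

Expanding (0.2238 + 0.7762)^4:
P(M) = 0.2238^4 = 0.002509
P(M+2) = 4 × 0.2238^3 × 0.7762^1 = 0.034803
P(M+4) = 6 × 0.2238^2 × 0.7762^2 = 0.181058
P(M+6) = 4 × 0.2238^1 × 0.7762^3 = 0.418640
P(M+8) = 0.7762^4 = 0.362990
The M+6 peak is largest (0.418640); scaling to 100 gives 0.60 : 8.31 : 43.25 : 100.00 : 86.71.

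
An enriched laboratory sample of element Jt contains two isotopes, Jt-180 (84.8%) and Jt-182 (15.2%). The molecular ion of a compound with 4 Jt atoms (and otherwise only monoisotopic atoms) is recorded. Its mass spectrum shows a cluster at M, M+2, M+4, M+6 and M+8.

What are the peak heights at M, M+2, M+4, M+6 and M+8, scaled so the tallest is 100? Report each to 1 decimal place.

The 4 Jt atoms are independent, so intensities follow the terms of (0.848 + 0.152)^4.
P(M) = 0.848^4 = 0.517111
P(M+2) = 4 × 0.848^3 × 0.152^1 = 0.370759
P(M+4) = 6 × 0.848^2 × 0.152^2 = 0.099685
P(M+6) = 4 × 0.848^1 × 0.152^3 = 0.011912
P(M+8) = 0.152^4 = 0.000534
The M peak is largest (0.517111); scaling to 100 gives 100.0 : 71.7 : 19.3 : 2.3 : 0.1.

100.0 : 71.7 : 19.3 : 2.3 : 0.1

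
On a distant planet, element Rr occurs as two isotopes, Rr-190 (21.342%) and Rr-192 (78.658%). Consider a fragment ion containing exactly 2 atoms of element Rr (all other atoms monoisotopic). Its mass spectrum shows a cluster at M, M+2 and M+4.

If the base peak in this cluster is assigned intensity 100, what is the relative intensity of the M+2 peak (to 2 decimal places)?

(0.21342 + 0.78658)^2 gives M 0.0455, M+2 0.3357, M+4 0.6187; the largest is M+4.
P(M+4) = C(2,2) × 0.21342^0 × 0.78658^2 = 1 × 1.0000 × 0.6187081 = 0.618708 (base)
P(M+2) = C(2,1) × 0.21342^1 × 0.78658^1 = 2 × 0.21342 × 0.78658 = 0.335744
Relative intensity = 0.335744 / 0.618708 × 100 = 54.27

54.27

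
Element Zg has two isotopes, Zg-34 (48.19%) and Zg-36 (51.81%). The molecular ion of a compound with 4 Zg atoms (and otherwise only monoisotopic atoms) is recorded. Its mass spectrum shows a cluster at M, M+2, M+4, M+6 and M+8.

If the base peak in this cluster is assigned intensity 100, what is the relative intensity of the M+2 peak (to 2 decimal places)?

Term probabilities: M 0.0539, M+2 0.2319, M+4 0.3740, M+6 0.2681, M+8 0.0721. Base peak = M+4.
P(M+4) = C(4,2) × 0.4819^2 × 0.5181^2 = 6 × 0.23222761 × 0.26842761 = 0.374018 (base)
P(M+2) = C(4,1) × 0.4819^3 × 0.5181^1 = 4 × 0.11191049 × 0.5181 = 0.231923
Relative intensity = 0.231923 / 0.374018 × 100 = 62.01

62.01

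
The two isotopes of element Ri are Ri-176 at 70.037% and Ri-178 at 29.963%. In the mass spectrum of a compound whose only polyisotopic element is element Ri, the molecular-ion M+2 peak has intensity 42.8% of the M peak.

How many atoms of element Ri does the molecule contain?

The M+2/M ratio from n Ri atoms is n · q/p = n · 0.29963/0.70037.
n = 0.428 × 0.70037/0.29963 = 1.00 ≈ 1

1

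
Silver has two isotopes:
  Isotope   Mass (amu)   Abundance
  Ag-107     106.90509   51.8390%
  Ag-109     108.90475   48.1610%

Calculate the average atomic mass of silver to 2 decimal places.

107.87 amu

Ar = Σ fᵢ·mᵢ = 0.518390 × 106.90509 + 0.481610 × 108.90475
= 55.418530 + 52.449617 = 107.868147 amu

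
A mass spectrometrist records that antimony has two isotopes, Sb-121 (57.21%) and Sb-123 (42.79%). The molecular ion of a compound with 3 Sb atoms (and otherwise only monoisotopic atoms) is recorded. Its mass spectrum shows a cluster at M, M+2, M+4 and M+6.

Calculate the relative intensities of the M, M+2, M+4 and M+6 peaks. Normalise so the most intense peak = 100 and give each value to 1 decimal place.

44.6 : 100.0 : 74.8 : 18.6

The 3 Sb atoms are independent, so intensities follow the terms of (0.5721 + 0.4279)^3.
P(M) = 0.5721^3 = 0.187247
P(M+2) = 3 × 0.5721^2 × 0.4279^1 = 0.420153
P(M+4) = 3 × 0.5721^1 × 0.4279^2 = 0.314252
P(M+6) = 0.4279^3 = 0.078348
The M+2 peak is largest (0.420153); scaling to 100 gives 44.6 : 100.0 : 74.8 : 18.6.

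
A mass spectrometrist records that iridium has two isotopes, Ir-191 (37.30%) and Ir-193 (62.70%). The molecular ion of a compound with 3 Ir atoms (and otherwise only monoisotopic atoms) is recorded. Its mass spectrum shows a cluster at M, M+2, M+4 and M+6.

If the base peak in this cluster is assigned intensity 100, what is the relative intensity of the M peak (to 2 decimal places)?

11.80

(0.3730 + 0.6270)^3 gives M 0.0519, M+2 0.2617, M+4 0.4399, M+6 0.2465; the largest is M+4.
P(M+4) = C(3,2) × 0.3730^1 × 0.6270^2 = 3 × 0.3730 × 0.393129 = 0.439911 (base)
P(M) = C(3,0) × 0.3730^3 × 0.6270^0 = 1 × 0.05189512 × 1.0000 = 0.051895
Relative intensity = 0.051895 / 0.439911 × 100 = 11.80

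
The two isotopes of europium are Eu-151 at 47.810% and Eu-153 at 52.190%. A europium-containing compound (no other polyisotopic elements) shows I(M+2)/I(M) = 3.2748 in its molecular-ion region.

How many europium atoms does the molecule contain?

3

The M+2/M ratio from n Eu atoms is n · q/p = n · 0.52190/0.47810.
n = 3.2748 × 0.47810/0.52190 = 3.00 ≈ 3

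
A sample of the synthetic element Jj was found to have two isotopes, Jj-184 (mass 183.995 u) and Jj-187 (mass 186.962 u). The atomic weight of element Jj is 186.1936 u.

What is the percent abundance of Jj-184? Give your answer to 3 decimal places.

25.898%

Writing the weighted mean with unknown fraction x of Jj-184:
183.995·x + 186.962·(1 − x) = 186.1936
(183.995 − 186.962)·x = 186.1936 − 186.962
x = -0.7684 / -2.967 = 0.25898 → 25.898% Jj-184, 74.102% Jj-187.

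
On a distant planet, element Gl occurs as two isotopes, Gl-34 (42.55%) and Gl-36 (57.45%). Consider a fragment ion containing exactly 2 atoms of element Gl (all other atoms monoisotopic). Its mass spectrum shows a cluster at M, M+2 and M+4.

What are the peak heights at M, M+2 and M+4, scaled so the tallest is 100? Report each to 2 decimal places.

The 2 Gl atoms are independent, so intensities follow the terms of (0.4255 + 0.5745)^2.
P(M) = 0.4255^2 = 0.181050
P(M+2) = 2 × 0.4255^1 × 0.5745^1 = 0.488899
P(M+4) = 0.5745^2 = 0.330050
The M+2 peak is largest (0.488899); scaling to 100 gives 37.03 : 100.00 : 67.51.

37.03 : 100.00 : 67.51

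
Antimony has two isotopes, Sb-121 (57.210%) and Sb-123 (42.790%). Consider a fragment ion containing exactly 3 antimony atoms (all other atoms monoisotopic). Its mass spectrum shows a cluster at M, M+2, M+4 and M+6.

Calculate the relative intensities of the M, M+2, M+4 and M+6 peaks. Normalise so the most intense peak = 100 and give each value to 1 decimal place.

44.6 : 100.0 : 74.8 : 18.6

Each Sb atom is independently Sb-121 (p = 0.57210) or Sb-123 (q = 0.42790); the cluster is the binomial expansion (p + q)^3.
P(M) = 0.57210^3 = 0.187247
P(M+2) = 3 × 0.57210^2 × 0.42790^1 = 0.420153
P(M+4) = 3 × 0.57210^1 × 0.42790^2 = 0.314252
P(M+6) = 0.42790^3 = 0.078348
The M+2 peak is largest (0.420153); scaling to 100 gives 44.6 : 100.0 : 74.8 : 18.6.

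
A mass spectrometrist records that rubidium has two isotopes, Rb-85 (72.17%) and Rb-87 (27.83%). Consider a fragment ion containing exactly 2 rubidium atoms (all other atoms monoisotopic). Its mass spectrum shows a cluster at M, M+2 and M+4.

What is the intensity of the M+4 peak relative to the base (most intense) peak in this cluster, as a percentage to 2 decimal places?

(0.7217 + 0.2783)^2 gives M 0.5209, M+2 0.4017, M+4 0.0775; the largest is M.
P(M) = C(2,0) × 0.7217^2 × 0.2783^0 = 1 × 0.52085089 × 1.0000 = 0.520851 (base)
P(M+4) = C(2,2) × 0.7217^0 × 0.2783^2 = 1 × 1.0000 × 0.07745089 = 0.077451
Relative intensity = 0.077451 / 0.520851 × 100 = 14.87

14.87%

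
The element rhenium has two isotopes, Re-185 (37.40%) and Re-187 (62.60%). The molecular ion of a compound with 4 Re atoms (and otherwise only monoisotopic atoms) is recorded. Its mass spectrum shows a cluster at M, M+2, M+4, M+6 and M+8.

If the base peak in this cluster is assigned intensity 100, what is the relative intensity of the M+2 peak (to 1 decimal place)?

Binomial terms of (0.3740 + 0.6260)^4: M 0.0196, M+2 0.1310, M+4 0.3289, M+6 0.3670, M+8 0.1536 → M+6 is the base peak.
P(M+6) = C(4,3) × 0.3740^1 × 0.6260^3 = 4 × 0.3740 × 0.24531438 = 0.366990 (base)
P(M+2) = C(4,1) × 0.3740^3 × 0.6260^1 = 4 × 0.05231362 × 0.6260 = 0.130993
Relative intensity = 0.130993 / 0.366990 × 100 = 35.7

35.7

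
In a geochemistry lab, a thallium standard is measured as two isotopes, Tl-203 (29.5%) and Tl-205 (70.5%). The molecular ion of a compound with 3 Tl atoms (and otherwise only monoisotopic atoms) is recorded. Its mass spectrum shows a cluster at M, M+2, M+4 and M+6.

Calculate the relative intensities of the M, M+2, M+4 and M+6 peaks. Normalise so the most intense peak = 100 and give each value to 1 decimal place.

5.8 : 41.8 : 100.0 : 79.7

Each Tl atom is independently Tl-203 (p = 0.295) or Tl-205 (q = 0.705); the cluster is the binomial expansion (p + q)^3.
P(M) = 0.295^3 = 0.025672
P(M+2) = 3 × 0.295^2 × 0.705^1 = 0.184058
P(M+4) = 3 × 0.295^1 × 0.705^2 = 0.439867
P(M+6) = 0.705^3 = 0.350403
The M+4 peak is largest (0.439867); scaling to 100 gives 5.8 : 41.8 : 100.0 : 79.7.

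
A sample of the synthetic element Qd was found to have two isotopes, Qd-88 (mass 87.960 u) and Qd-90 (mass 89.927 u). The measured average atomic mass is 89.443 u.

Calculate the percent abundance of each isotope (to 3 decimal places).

With x = fraction of Qd-88 (so Qd-90 is 1 − x):
87.960·x + 89.927·(1 − x) = 89.443
(87.960 − 89.927)·x = 89.443 − 89.927
x = -0.484 / -1.967 = 0.24606 → 24.606% Qd-88, 75.394% Qd-90.

Qd-88: 24.606%, Qd-90: 75.394%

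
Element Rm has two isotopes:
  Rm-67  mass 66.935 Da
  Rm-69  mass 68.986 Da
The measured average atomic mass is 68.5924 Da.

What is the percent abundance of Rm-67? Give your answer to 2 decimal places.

19.19%

With x = fraction of Rm-67 (so Rm-69 is 1 − x):
66.935·x + 68.986·(1 − x) = 68.5924
(66.935 − 68.986)·x = 68.5924 − 68.986
x = -0.3936 / -2.051 = 0.19191 → 19.19% Rm-67, 80.81% Rm-69.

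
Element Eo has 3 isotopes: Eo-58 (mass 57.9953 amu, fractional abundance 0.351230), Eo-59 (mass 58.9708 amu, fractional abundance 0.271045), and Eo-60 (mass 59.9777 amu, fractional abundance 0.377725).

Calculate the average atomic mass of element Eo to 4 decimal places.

59.0085 amu

Weight each isotope mass by its fractional abundance: 0.351230 × 57.9953 + 0.271045 × 58.9708 + 0.377725 × 59.9777
= 20.36969 + 15.98374 + 22.65508 = 59.00851 amu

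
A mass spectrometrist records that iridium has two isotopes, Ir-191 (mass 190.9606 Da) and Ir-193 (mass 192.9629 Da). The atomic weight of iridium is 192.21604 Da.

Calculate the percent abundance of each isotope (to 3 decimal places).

Ir-191: 37.300%, Ir-193: 62.700%

With x = fraction of Ir-191 (so Ir-193 is 1 − x):
190.9606·x + 192.9629·(1 − x) = 192.21604
(190.9606 − 192.9629)·x = 192.21604 − 192.9629
x = -0.74686 / -2.0023 = 0.37300 → 37.300% Ir-191, 62.700% Ir-193.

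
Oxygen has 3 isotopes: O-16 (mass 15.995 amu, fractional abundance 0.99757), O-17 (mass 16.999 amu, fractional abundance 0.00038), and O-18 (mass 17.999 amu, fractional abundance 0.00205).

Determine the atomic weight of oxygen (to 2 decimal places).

Weight each isotope mass by its fractional abundance: 0.99757 × 15.995 + 0.00038 × 16.999 + 0.00205 × 17.999
= 15.9561 + 0.0065 + 0.0369 = 15.9995 amu

16.00 amu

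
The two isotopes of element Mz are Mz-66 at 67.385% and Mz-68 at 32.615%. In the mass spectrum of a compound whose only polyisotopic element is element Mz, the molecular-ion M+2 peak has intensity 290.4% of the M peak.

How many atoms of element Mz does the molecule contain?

6

The M+2/M ratio from n Mz atoms is n · q/p = n · 0.32615/0.67385.
n = 2.904 × 0.67385/0.32615 = 6.00 ≈ 6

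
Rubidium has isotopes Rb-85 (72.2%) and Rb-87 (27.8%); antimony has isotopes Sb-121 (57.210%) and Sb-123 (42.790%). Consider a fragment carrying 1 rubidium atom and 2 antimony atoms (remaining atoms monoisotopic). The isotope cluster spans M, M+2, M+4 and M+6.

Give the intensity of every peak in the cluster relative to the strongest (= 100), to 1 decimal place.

53.2 : 100.0 : 60.4 : 11.5

Rubidium pattern (n=1): 0.7220 : 0.2780
Antimony pattern (n=2): 0.32729841 : 0.48960318 : 0.18309841
Convolve the two distributions (both contribute in 2-u steps):
  M: 0.7220×0.32729841 = 0.236309
  M+2: 0.7220×0.48960318 + 0.2780×0.32729841 = 0.444482
  M+4: 0.7220×0.18309841 + 0.2780×0.48960318 = 0.268307
  M+6: 0.2780×0.18309841 = 0.050901
Scale to base peak (0.444482) = 100: 53.2 : 100.0 : 60.4 : 11.5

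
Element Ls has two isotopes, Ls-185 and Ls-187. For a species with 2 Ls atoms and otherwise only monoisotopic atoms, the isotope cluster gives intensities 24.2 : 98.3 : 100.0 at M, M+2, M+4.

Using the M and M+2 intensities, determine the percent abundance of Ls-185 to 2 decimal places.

32.99%

If p is the fraction of Ls that is Ls-185, then I(M+2)/I(M) = [C(2,1)·p^1·(1−p)] / p^2 = 2·(1−p)/p = 98.3/24.2 = 4.0620
(1−p)/p = 4.0620/2 = 2.0310  ⇒  p = 1/(1 + 2.0310) = 0.3299
Ls-185: 32.99%, Ls-187: 67.01%.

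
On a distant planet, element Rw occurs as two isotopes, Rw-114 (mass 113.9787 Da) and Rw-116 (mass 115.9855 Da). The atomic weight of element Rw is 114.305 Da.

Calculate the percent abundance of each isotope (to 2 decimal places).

Rw-114: 83.74%, Rw-116: 16.26%

Let x be the fractional abundance of Rw-114; then Rw-116 has abundance 1 − x.
113.9787·x + 115.9855·(1 − x) = 114.305
(113.9787 − 115.9855)·x = 114.305 − 115.9855
x = -1.6805 / -2.0068 = 0.83740 → 83.74% Rw-114, 16.26% Rw-116.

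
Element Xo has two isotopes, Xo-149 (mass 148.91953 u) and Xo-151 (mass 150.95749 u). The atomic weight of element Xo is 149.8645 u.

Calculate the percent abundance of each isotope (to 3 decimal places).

Xo-149: 53.632%, Xo-151: 46.368%

With x = fraction of Xo-149 (so Xo-151 is 1 − x):
148.91953·x + 150.95749·(1 − x) = 149.8645
(148.91953 − 150.95749)·x = 149.8645 − 150.95749
x = -1.09299 / -2.03796 = 0.53632 → 53.632% Xo-149, 46.368% Xo-151.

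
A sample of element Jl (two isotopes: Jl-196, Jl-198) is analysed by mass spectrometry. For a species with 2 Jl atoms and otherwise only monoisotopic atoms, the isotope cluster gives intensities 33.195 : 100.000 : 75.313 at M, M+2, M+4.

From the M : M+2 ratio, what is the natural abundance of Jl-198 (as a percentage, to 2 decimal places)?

60.10%

Let p = fractional abundance of Jl-196. I(M+2)/I(M) = [C(2,1)·p^1·(1−p)] / p^2 = 2·(1−p)/p = 100.000/33.195 = 3.0125
(1−p)/p = 3.0125/2 = 1.5063  ⇒  p = 1/(1 + 1.5063) = 0.3990
Jl-196: 39.90%, Jl-198: 60.10%.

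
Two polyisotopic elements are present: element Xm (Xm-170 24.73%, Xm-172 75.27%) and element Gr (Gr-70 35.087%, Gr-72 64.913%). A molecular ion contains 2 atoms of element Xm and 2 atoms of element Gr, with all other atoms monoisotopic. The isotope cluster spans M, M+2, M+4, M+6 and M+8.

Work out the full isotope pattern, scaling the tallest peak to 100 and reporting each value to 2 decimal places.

1.81 : 17.76 : 63.89 : 100.00 : 57.53

Element Xm pattern (n=2): 0.06115729 : 0.37228542 : 0.56655729
Element Gr pattern (n=2): 0.12310976 : 0.45552049 : 0.42136976
Convolve the two distributions (both contribute in 2-u steps):
  M: 0.06115729×0.12310976 = 0.007529
  M+2: 0.06115729×0.45552049 + 0.37228542×0.12310976 = 0.073690
  M+4: 0.06115729×0.42136976 + 0.37228542×0.45552049 + 0.56655729×0.12310976 = 0.265102
  M+6: 0.37228542×0.42136976 + 0.56655729×0.45552049 = 0.414948
  M+8: 0.56655729×0.42136976 = 0.238730
Scale to base peak (0.414948) = 100: 1.81 : 17.76 : 63.89 : 100.00 : 57.53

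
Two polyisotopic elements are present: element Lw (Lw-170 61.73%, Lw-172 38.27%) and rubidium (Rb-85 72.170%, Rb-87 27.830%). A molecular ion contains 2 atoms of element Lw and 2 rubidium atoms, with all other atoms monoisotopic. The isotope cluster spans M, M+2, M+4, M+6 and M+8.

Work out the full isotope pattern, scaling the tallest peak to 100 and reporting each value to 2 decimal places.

49.72 : 100.00 : 74.05 : 23.91 : 2.84

Element Lw pattern (n=2): 0.38105929 : 0.47248142 : 0.14645929
Rubidium pattern (n=2): 0.52085089 : 0.40169822 : 0.07745089
Convolve the two distributions (both contribute in 2-u steps):
  M: 0.38105929×0.52085089 = 0.198475
  M+2: 0.38105929×0.40169822 + 0.47248142×0.52085089 = 0.399163
  M+4: 0.38105929×0.07745089 + 0.47248142×0.40169822 + 0.14645929×0.52085089 = 0.295592
  M+6: 0.47248142×0.07745089 + 0.14645929×0.40169822 = 0.095427
  M+8: 0.14645929×0.07745089 = 0.011343
Scale to base peak (0.399163) = 100: 49.72 : 100.00 : 74.05 : 23.91 : 2.84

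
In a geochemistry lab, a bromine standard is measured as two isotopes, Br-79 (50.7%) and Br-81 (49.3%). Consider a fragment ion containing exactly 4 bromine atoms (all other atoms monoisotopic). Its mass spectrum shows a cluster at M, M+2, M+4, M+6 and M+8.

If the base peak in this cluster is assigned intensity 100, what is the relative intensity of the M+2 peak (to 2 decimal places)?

Binomial terms of (0.507 + 0.493)^4: M 0.0661, M+2 0.2570, M+4 0.3749, M+6 0.2430, M+8 0.0591 → M+4 is the base peak.
P(M+4) = C(4,2) × 0.507^2 × 0.493^2 = 6 × 0.257049 × 0.243049 = 0.374853 (base)
P(M+2) = C(4,1) × 0.507^3 × 0.493^1 = 4 × 0.13032384 × 0.4930 = 0.256999
Relative intensity = 0.256999 / 0.374853 × 100 = 68.56

68.56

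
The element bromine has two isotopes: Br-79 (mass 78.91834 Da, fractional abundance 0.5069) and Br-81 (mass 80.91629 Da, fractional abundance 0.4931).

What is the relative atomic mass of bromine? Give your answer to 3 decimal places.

Weight each isotope mass by its fractional abundance: 0.5069 × 78.91834 + 0.4931 × 80.91629
= 40.003707 + 39.899823 = 79.903530 Da

79.904 Da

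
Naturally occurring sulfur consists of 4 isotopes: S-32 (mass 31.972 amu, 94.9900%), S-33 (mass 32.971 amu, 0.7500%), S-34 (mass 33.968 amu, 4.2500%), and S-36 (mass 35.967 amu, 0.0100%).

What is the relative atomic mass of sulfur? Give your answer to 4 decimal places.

Weight each isotope mass by its fractional abundance: 0.949900 × 31.972 + 0.007500 × 32.971 + 0.042500 × 33.968 + 0.000100 × 35.967
= 30.37020 + 0.24728 + 1.44364 + 0.00360 = 32.06472 amu

32.0647 amu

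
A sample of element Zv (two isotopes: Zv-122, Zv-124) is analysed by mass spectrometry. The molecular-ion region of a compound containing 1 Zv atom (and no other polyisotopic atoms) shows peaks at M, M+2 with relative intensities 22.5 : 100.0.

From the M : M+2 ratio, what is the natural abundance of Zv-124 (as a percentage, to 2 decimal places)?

81.63%

Let p = fractional abundance of Zv-122. I(M+2)/I(M) = [C(1,1)·p^0·(1−p)] / p^1 = 1·(1−p)/p = 100.0/22.5 = 4.4444
(1−p)/p = 4.4444/1 = 4.4444  ⇒  p = 1/(1 + 4.4444) = 0.1837
Zv-122: 18.37%, Zv-124: 81.63%.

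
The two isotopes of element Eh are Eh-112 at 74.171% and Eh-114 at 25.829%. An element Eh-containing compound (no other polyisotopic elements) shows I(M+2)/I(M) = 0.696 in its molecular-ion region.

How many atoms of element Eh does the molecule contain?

2

For n independent Eh atoms, I(M+2)/I(M) = n · (abundance Eh-114) / (abundance Eh-112) = n · 0.25829/0.74171.
n = 0.696 × 0.74171/0.25829 = 2.00 ≈ 2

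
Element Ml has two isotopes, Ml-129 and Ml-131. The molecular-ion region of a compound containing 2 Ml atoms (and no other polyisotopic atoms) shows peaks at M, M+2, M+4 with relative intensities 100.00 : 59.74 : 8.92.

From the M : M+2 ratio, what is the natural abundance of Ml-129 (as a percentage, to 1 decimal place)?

Let p = fractional abundance of Ml-129. I(M+2)/I(M) = [C(2,1)·p^1·(1−p)] / p^2 = 2·(1−p)/p = 59.74/100.00 = 0.5974
(1−p)/p = 0.5974/2 = 0.2987  ⇒  p = 1/(1 + 0.2987) = 0.7700
Ml-129: 77.0%, Ml-131: 23.0%.

77.0%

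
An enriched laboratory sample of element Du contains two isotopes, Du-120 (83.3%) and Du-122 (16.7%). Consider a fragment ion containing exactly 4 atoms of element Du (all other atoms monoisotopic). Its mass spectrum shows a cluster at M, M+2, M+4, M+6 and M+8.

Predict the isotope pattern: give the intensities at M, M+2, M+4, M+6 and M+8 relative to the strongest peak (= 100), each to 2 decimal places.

100.00 : 80.19 : 24.12 : 3.22 : 0.16

The 4 Du atoms are independent, so intensities follow the terms of (0.833 + 0.167)^4.
P(M) = 0.833^4 = 0.481482
P(M+2) = 4 × 0.833^3 × 0.167^1 = 0.386110
P(M+4) = 6 × 0.833^2 × 0.167^2 = 0.116111
P(M+6) = 4 × 0.833^1 × 0.167^3 = 0.015519
P(M+8) = 0.167^4 = 0.000778
The M peak is largest (0.481482); scaling to 100 gives 100.00 : 80.19 : 24.12 : 3.22 : 0.16.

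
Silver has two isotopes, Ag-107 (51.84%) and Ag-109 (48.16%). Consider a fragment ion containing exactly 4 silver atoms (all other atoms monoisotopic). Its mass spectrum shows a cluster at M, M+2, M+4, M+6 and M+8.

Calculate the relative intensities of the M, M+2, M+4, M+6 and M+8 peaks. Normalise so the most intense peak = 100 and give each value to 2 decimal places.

19.31 : 71.76 : 100.00 : 61.93 : 14.38

Expanding (0.5184 + 0.4816)^4:
P(M) = 0.5184^4 = 0.072220
P(M+2) = 4 × 0.5184^3 × 0.4816^1 = 0.268375
P(M+4) = 6 × 0.5184^2 × 0.4816^2 = 0.373985
P(M+6) = 4 × 0.5184^1 × 0.4816^3 = 0.231624
P(M+8) = 0.4816^4 = 0.053795
The M+4 peak is largest (0.373985); scaling to 100 gives 19.31 : 71.76 : 100.00 : 61.93 : 14.38.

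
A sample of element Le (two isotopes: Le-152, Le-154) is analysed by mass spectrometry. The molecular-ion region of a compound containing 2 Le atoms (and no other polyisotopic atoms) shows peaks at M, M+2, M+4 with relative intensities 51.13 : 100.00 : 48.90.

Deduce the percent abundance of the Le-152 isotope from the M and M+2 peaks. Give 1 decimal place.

50.6%

Write p for the Le-152 fraction. I(M+2)/I(M) = [C(2,1)·p^1·(1−p)] / p^2 = 2·(1−p)/p = 100.00/51.13 = 1.9558
(1−p)/p = 1.9558/2 = 0.9779  ⇒  p = 1/(1 + 0.9779) = 0.5056
Le-152: 50.6%, Le-154: 49.4%.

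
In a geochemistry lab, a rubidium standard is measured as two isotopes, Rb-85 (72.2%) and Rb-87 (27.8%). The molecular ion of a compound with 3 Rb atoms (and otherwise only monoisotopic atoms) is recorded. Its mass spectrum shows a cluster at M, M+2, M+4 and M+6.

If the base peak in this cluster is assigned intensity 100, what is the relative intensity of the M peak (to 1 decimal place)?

Term probabilities: M 0.3764, M+2 0.4348, M+4 0.1674, M+6 0.0215. Base peak = M+2.
P(M+2) = C(3,1) × 0.722^2 × 0.278^1 = 3 × 0.521284 × 0.2780 = 0.434751 (base)
P(M) = C(3,0) × 0.722^3 × 0.278^0 = 1 × 0.37636705 × 1.0000 = 0.376367
Relative intensity = 0.376367 / 0.434751 × 100 = 86.6

86.6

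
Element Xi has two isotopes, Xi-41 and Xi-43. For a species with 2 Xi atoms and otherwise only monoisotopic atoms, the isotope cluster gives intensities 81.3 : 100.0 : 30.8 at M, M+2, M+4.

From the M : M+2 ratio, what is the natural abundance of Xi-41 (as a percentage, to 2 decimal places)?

61.92%

Write p for the Xi-41 fraction. I(M+2)/I(M) = [C(2,1)·p^1·(1−p)] / p^2 = 2·(1−p)/p = 100.0/81.3 = 1.2300
(1−p)/p = 1.2300/2 = 0.6150  ⇒  p = 1/(1 + 0.6150) = 0.6192
Xi-41: 61.92%, Xi-43: 38.08%.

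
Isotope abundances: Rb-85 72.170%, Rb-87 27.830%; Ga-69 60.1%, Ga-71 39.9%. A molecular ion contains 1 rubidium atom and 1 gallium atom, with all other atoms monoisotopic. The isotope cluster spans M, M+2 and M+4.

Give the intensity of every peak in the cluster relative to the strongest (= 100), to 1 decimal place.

95.3 : 100.0 : 24.4

Rubidium pattern (n=1): 0.7217 : 0.2783
Gallium pattern (n=1): 0.6010 : 0.3990
Convolve the two distributions (both contribute in 2-u steps):
  M: 0.7217×0.6010 = 0.433742
  M+2: 0.7217×0.3990 + 0.2783×0.6010 = 0.455217
  M+4: 0.2783×0.3990 = 0.111042
Scale to base peak (0.455217) = 100: 95.3 : 100.0 : 24.4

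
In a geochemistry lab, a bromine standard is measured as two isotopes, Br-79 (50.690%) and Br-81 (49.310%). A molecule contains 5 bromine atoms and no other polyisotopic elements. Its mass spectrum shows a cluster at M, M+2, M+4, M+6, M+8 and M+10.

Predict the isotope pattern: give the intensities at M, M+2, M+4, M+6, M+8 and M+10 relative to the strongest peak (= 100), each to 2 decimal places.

Each Br atom is independently Br-79 (p = 0.50690) or Br-81 (q = 0.49310); the cluster is the binomial expansion (p + q)^5.
P(M) = 0.50690^5 = 0.033467
P(M+2) = 5 × 0.50690^4 × 0.49310^1 = 0.162777
P(M+4) = 10 × 0.50690^3 × 0.49310^2 = 0.316692
P(M+6) = 10 × 0.50690^2 × 0.49310^3 = 0.308070
P(M+8) = 5 × 0.50690^1 × 0.49310^4 = 0.149842
P(M+10) = 0.49310^5 = 0.029152
The M+4 peak is largest (0.316692); scaling to 100 gives 10.57 : 51.40 : 100.00 : 97.28 : 47.31 : 9.21.

10.57 : 51.40 : 100.00 : 97.28 : 47.31 : 9.21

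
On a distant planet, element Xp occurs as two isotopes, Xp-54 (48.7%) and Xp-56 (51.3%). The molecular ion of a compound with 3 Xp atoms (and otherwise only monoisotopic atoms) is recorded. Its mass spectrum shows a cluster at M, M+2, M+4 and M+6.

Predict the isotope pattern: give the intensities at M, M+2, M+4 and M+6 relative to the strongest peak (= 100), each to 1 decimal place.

30.0 : 94.9 : 100.0 : 35.1

Expanding (0.487 + 0.513)^3:
P(M) = 0.487^3 = 0.115501
P(M+2) = 3 × 0.487^2 × 0.513^1 = 0.365003
P(M+4) = 3 × 0.487^1 × 0.513^2 = 0.384490
P(M+6) = 0.513^3 = 0.135006
The M+4 peak is largest (0.384490); scaling to 100 gives 30.0 : 94.9 : 100.0 : 35.1.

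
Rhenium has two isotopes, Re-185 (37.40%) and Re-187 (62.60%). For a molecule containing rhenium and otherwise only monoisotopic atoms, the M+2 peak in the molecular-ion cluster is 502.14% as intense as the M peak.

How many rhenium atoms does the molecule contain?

3

With n Re atoms, P(M+2)/P(M) = C(n,1)·p^(n−1)q / p^n = n·q/p = n · 0.6260/0.3740.
n = 5.0214 × 0.3740/0.6260 = 3.00 ≈ 3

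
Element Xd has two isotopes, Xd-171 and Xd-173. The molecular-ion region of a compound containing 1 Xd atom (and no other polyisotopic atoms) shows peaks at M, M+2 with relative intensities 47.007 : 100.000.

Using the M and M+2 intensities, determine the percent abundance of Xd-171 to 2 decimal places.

Let p = fractional abundance of Xd-171. I(M+2)/I(M) = [C(1,1)·p^0·(1−p)] / p^1 = 1·(1−p)/p = 100.000/47.007 = 2.1273
(1−p)/p = 2.1273/1 = 2.1273  ⇒  p = 1/(1 + 2.1273) = 0.3198
Xd-171: 31.98%, Xd-173: 68.02%.

31.98%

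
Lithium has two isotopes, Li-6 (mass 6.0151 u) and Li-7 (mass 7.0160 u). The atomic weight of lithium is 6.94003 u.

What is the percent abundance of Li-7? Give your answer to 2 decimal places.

92.41%

Let x be the fractional abundance of Li-6; then Li-7 has abundance 1 − x.
6.0151·x + 7.0160·(1 − x) = 6.94003
(6.0151 − 7.0160)·x = 6.94003 − 7.0160
x = -0.07597 / -1.0009 = 0.07590 → 7.59% Li-6, 92.41% Li-7.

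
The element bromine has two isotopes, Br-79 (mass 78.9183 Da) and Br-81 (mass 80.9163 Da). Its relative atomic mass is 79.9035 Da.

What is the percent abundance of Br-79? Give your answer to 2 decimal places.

Writing the weighted mean with unknown fraction x of Br-79:
78.9183·x + 80.9163·(1 − x) = 79.9035
(78.9183 − 80.9163)·x = 79.9035 − 80.9163
x = -1.0128 / -1.9980 = 0.50691 → 50.69% Br-79, 49.31% Br-81.

50.69%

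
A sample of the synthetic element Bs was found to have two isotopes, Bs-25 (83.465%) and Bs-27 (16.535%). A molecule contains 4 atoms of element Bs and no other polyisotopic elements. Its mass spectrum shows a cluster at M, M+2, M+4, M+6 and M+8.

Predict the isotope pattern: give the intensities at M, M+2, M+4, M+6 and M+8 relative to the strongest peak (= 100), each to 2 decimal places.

Each Bs atom is independently Bs-25 (p = 0.83465) or Bs-27 (q = 0.16535); the cluster is the binomial expansion (p + q)^4.
P(M) = 0.83465^4 = 0.485308
P(M+2) = 4 × 0.83465^3 × 0.16535^1 = 0.384572
P(M+4) = 6 × 0.83465^2 × 0.16535^2 = 0.114280
P(M+6) = 4 × 0.83465^1 × 0.16535^3 = 0.015093
P(M+8) = 0.16535^4 = 0.000748
The M peak is largest (0.485308); scaling to 100 gives 100.00 : 79.24 : 23.55 : 3.11 : 0.15.

100.00 : 79.24 : 23.55 : 3.11 : 0.15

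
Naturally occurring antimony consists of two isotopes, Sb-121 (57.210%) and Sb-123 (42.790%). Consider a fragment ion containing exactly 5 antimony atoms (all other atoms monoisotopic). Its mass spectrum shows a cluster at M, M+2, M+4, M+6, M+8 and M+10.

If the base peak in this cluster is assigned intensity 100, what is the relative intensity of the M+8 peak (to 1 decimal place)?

(0.57210 + 0.42790)^5 gives M 0.0613, M+2 0.2292, M+4 0.3428, M+6 0.2564, M+8 0.0959, M+10 0.0143; the largest is M+4.
P(M+4) = C(5,2) × 0.57210^3 × 0.42790^2 = 10 × 0.18724742 × 0.18309841 = 0.342847 (base)
P(M+8) = C(5,4) × 0.57210^1 × 0.42790^4 = 5 × 0.5721 × 0.03352503 = 0.095898
Relative intensity = 0.095898 / 0.342847 × 100 = 28.0

28.0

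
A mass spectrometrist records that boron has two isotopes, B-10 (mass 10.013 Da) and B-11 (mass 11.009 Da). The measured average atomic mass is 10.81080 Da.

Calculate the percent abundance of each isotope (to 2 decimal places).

Writing the weighted mean with unknown fraction x of B-10:
10.013·x + 11.009·(1 − x) = 10.81080
(10.013 − 11.009)·x = 10.81080 − 11.009
x = -0.19820 / -0.996 = 0.19900 → 19.90% B-10, 80.10% B-11.

B-10: 19.90%, B-11: 80.10%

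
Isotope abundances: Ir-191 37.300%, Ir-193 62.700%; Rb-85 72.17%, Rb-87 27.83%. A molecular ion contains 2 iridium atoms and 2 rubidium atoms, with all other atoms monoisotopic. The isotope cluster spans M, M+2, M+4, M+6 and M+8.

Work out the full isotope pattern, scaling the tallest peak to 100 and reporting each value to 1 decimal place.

Iridium pattern (n=2): 0.139129 : 0.467742 : 0.393129
Rubidium pattern (n=2): 0.52085089 : 0.40169822 : 0.07745089
Convolve the two distributions (both contribute in 2-u steps):
  M: 0.139129×0.52085089 = 0.072465
  M+2: 0.139129×0.40169822 + 0.467742×0.52085089 = 0.299512
  M+4: 0.139129×0.07745089 + 0.467742×0.40169822 + 0.393129×0.52085089 = 0.403428
  M+6: 0.467742×0.07745089 + 0.393129×0.40169822 = 0.194146
  M+8: 0.393129×0.07745089 = 0.030448
Scale to base peak (0.403428) = 100: 18.0 : 74.2 : 100.0 : 48.1 : 7.5

18.0 : 74.2 : 100.0 : 48.1 : 7.5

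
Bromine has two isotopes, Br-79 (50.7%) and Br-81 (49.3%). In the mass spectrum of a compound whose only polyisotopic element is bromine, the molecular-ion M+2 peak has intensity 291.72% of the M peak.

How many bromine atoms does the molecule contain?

3

With n Br atoms, P(M+2)/P(M) = C(n,1)·p^(n−1)q / p^n = n·q/p = n · 0.493/0.507.
n = 2.9172 × 0.507/0.493 = 3.00 ≈ 3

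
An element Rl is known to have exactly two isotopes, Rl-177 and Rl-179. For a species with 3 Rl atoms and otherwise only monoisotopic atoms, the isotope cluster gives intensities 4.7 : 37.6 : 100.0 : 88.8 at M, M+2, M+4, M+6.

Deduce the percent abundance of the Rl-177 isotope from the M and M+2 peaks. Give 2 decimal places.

If p is the fraction of Rl that is Rl-177, then I(M+2)/I(M) = [C(3,1)·p^2·(1−p)] / p^3 = 3·(1−p)/p = 37.6/4.7 = 8.0000
(1−p)/p = 8.0000/3 = 2.6667  ⇒  p = 1/(1 + 2.6667) = 0.2727
Rl-177: 27.27%, Rl-179: 72.73%.

27.27%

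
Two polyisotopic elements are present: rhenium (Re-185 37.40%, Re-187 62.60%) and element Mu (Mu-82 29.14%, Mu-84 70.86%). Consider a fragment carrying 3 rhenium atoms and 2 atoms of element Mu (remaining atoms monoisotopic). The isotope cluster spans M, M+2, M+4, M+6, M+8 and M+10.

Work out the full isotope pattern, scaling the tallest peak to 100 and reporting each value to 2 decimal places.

Rhenium pattern (n=3): 0.05231362 : 0.26268713 : 0.43968487 : 0.24531438
Element Mu pattern (n=2): 0.08491396 : 0.41297208 : 0.50211396
Convolve the two distributions (both contribute in 2-u steps):
  M: 0.05231362×0.08491396 = 0.004442
  M+2: 0.05231362×0.41297208 + 0.26268713×0.08491396 = 0.043910
  M+4: 0.05231362×0.50211396 + 0.26268713×0.41297208 + 0.43968487×0.08491396 = 0.172085
  M+6: 0.26268713×0.50211396 + 0.43968487×0.41297208 + 0.24531438×0.08491396 = 0.334307
  M+8: 0.43968487×0.50211396 + 0.24531438×0.41297208 = 0.322080
  M+10: 0.24531438×0.50211396 = 0.123176
Scale to base peak (0.334307) = 100: 1.33 : 13.13 : 51.48 : 100.00 : 96.34 : 36.85

1.33 : 13.13 : 51.48 : 100.00 : 96.34 : 36.85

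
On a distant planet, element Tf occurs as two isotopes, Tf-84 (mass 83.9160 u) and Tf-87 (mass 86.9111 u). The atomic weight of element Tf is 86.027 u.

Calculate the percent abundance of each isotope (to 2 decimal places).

Tf-84: 29.52%, Tf-87: 70.48%

Writing the weighted mean with unknown fraction x of Tf-84:
83.9160·x + 86.9111·(1 − x) = 86.027
(83.9160 − 86.9111)·x = 86.027 − 86.9111
x = -0.8841 / -2.9951 = 0.29518 → 29.52% Tf-84, 70.48% Tf-87.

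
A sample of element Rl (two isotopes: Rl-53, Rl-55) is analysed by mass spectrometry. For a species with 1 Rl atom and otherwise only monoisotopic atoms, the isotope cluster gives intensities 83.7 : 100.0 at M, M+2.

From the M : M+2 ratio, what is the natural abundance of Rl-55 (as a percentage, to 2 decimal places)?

54.44%

If p is the fraction of Rl that is Rl-53, then I(M+2)/I(M) = [C(1,1)·p^0·(1−p)] / p^1 = 1·(1−p)/p = 100.0/83.7 = 1.1947
(1−p)/p = 1.1947/1 = 1.1947  ⇒  p = 1/(1 + 1.1947) = 0.4556
Rl-53: 45.56%, Rl-55: 54.44%.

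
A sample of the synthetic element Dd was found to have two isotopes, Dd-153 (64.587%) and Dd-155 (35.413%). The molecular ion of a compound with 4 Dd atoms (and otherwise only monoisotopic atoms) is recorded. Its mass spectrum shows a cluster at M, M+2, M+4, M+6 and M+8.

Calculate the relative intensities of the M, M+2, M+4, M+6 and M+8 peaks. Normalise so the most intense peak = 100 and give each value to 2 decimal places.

Expanding (0.64587 + 0.35413)^4:
P(M) = 0.64587^4 = 0.174013
P(M+2) = 4 × 0.64587^3 × 0.35413^1 = 0.381644
P(M+4) = 6 × 0.64587^2 × 0.35413^2 = 0.313882
P(M+6) = 4 × 0.64587^1 × 0.35413^3 = 0.114734
P(M+8) = 0.35413^4 = 0.015727
The M+2 peak is largest (0.381644); scaling to 100 gives 45.60 : 100.00 : 82.24 : 30.06 : 4.12.

45.60 : 100.00 : 82.24 : 30.06 : 4.12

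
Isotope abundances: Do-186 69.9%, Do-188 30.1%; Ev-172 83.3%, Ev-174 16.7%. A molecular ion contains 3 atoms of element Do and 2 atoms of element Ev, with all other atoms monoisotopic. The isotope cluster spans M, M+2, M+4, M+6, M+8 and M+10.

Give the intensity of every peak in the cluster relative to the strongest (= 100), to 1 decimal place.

59.1 : 100.0 : 65.8 : 21.0 : 3.2 : 0.2

Element Do pattern (n=3): 0.3415321 : 0.4412067 : 0.1899903 : 0.0272709
Element Ev pattern (n=2): 0.693889 : 0.278222 : 0.027889
Convolve the two distributions (both contribute in 2-u steps):
  M: 0.3415321×0.693889 = 0.236985
  M+2: 0.3415321×0.278222 + 0.4412067×0.693889 = 0.401170
  M+4: 0.3415321×0.027889 + 0.4412067×0.278222 + 0.1899903×0.693889 = 0.264111
  M+6: 0.4412067×0.027889 + 0.1899903×0.278222 + 0.0272709×0.693889 = 0.084087
  M+8: 0.1899903×0.027889 + 0.0272709×0.278222 = 0.012886
  M+10: 0.0272709×0.027889 = 0.000761
Scale to base peak (0.401170) = 100: 59.1 : 100.0 : 65.8 : 21.0 : 3.2 : 0.2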